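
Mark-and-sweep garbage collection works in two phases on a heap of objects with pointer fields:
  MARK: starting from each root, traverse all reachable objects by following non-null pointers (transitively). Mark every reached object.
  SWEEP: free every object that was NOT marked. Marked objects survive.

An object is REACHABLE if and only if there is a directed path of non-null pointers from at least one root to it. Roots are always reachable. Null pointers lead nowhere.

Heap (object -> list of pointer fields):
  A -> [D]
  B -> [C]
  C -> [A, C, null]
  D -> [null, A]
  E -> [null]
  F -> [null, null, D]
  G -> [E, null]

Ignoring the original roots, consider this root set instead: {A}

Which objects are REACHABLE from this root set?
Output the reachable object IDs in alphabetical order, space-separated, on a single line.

Roots: A
Mark A: refs=D, marked=A
Mark D: refs=null A, marked=A D
Unmarked (collected): B C E F G

Answer: A D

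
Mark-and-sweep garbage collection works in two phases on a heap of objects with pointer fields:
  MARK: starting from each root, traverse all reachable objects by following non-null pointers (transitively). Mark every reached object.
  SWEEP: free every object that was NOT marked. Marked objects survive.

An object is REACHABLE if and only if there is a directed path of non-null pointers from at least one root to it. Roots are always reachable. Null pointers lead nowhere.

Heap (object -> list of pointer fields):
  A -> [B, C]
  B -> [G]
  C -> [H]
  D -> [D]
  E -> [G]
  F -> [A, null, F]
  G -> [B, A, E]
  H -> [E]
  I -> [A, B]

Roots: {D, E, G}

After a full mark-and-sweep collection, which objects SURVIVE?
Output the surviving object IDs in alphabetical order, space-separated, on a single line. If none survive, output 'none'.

Roots: D E G
Mark D: refs=D, marked=D
Mark E: refs=G, marked=D E
Mark G: refs=B A E, marked=D E G
Mark B: refs=G, marked=B D E G
Mark A: refs=B C, marked=A B D E G
Mark C: refs=H, marked=A B C D E G
Mark H: refs=E, marked=A B C D E G H
Unmarked (collected): F I

Answer: A B C D E G H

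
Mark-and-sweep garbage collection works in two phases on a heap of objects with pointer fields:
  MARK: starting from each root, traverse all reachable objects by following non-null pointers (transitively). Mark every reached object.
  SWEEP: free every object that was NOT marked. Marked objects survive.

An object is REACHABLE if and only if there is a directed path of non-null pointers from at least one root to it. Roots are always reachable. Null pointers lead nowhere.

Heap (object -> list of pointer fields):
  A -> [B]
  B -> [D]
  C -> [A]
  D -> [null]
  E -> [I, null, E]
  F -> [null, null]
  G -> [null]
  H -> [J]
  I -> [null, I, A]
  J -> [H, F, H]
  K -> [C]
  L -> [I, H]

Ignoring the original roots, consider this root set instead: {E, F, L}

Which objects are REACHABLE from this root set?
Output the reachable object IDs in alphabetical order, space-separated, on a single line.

Answer: A B D E F H I J L

Derivation:
Roots: E F L
Mark E: refs=I null E, marked=E
Mark F: refs=null null, marked=E F
Mark L: refs=I H, marked=E F L
Mark I: refs=null I A, marked=E F I L
Mark H: refs=J, marked=E F H I L
Mark A: refs=B, marked=A E F H I L
Mark J: refs=H F H, marked=A E F H I J L
Mark B: refs=D, marked=A B E F H I J L
Mark D: refs=null, marked=A B D E F H I J L
Unmarked (collected): C G K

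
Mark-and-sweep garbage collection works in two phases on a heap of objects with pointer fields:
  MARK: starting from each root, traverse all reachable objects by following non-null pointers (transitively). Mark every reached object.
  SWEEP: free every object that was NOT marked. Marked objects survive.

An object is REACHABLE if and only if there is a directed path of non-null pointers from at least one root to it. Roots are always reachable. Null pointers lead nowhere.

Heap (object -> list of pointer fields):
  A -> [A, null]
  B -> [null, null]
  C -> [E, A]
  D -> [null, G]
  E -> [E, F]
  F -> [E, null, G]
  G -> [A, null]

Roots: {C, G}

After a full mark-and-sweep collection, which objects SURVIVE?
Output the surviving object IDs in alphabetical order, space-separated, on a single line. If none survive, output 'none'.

Roots: C G
Mark C: refs=E A, marked=C
Mark G: refs=A null, marked=C G
Mark E: refs=E F, marked=C E G
Mark A: refs=A null, marked=A C E G
Mark F: refs=E null G, marked=A C E F G
Unmarked (collected): B D

Answer: A C E F G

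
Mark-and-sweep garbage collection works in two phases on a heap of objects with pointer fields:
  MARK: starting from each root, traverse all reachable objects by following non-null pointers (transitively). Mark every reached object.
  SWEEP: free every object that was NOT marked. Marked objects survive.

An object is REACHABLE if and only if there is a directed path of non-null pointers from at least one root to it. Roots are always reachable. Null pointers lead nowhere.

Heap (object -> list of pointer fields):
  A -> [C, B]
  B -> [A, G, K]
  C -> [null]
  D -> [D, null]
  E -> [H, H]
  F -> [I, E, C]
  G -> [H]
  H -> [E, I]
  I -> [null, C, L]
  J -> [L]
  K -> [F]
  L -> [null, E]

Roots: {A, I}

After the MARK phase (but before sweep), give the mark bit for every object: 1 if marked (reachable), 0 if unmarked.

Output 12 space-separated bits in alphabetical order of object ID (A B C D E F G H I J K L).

Roots: A I
Mark A: refs=C B, marked=A
Mark I: refs=null C L, marked=A I
Mark C: refs=null, marked=A C I
Mark B: refs=A G K, marked=A B C I
Mark L: refs=null E, marked=A B C I L
Mark G: refs=H, marked=A B C G I L
Mark K: refs=F, marked=A B C G I K L
Mark E: refs=H H, marked=A B C E G I K L
Mark H: refs=E I, marked=A B C E G H I K L
Mark F: refs=I E C, marked=A B C E F G H I K L
Unmarked (collected): D J

Answer: 1 1 1 0 1 1 1 1 1 0 1 1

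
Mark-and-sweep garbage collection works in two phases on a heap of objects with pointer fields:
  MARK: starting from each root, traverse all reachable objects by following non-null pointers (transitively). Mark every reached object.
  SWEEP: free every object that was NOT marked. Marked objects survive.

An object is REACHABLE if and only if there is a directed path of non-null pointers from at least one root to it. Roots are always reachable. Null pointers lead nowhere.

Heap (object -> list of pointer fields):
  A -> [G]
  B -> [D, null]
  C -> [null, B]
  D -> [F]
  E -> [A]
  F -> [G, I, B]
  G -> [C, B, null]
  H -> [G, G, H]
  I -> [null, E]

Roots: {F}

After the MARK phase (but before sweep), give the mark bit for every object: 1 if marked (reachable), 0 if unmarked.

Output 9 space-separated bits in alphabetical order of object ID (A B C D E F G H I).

Answer: 1 1 1 1 1 1 1 0 1

Derivation:
Roots: F
Mark F: refs=G I B, marked=F
Mark G: refs=C B null, marked=F G
Mark I: refs=null E, marked=F G I
Mark B: refs=D null, marked=B F G I
Mark C: refs=null B, marked=B C F G I
Mark E: refs=A, marked=B C E F G I
Mark D: refs=F, marked=B C D E F G I
Mark A: refs=G, marked=A B C D E F G I
Unmarked (collected): H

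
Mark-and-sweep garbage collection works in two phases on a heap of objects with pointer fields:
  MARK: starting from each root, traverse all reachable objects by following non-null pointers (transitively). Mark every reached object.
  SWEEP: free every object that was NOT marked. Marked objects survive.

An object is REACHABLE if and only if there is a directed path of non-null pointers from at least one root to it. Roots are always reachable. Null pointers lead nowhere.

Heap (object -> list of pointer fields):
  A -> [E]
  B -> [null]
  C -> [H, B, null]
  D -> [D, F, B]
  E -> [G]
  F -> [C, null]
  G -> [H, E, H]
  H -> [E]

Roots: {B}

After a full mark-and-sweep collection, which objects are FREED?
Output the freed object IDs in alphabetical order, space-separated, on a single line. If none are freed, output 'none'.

Roots: B
Mark B: refs=null, marked=B
Unmarked (collected): A C D E F G H

Answer: A C D E F G H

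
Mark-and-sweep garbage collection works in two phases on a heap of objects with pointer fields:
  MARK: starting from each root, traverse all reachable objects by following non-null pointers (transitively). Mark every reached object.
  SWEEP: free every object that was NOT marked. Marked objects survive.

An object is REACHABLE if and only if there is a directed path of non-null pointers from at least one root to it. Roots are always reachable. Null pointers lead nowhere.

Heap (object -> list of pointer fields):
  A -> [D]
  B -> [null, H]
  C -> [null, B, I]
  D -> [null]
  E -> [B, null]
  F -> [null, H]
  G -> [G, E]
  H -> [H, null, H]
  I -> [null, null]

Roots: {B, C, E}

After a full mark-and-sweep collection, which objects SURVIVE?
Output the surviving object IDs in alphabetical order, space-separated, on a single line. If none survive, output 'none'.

Roots: B C E
Mark B: refs=null H, marked=B
Mark C: refs=null B I, marked=B C
Mark E: refs=B null, marked=B C E
Mark H: refs=H null H, marked=B C E H
Mark I: refs=null null, marked=B C E H I
Unmarked (collected): A D F G

Answer: B C E H I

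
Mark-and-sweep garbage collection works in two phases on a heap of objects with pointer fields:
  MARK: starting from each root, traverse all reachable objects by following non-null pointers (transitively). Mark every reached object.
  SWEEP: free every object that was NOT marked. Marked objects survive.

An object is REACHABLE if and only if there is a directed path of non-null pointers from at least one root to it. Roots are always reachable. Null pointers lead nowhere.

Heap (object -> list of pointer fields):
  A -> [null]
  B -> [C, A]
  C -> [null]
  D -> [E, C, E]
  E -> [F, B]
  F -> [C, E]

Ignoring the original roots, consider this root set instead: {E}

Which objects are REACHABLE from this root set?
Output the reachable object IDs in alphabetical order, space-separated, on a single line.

Answer: A B C E F

Derivation:
Roots: E
Mark E: refs=F B, marked=E
Mark F: refs=C E, marked=E F
Mark B: refs=C A, marked=B E F
Mark C: refs=null, marked=B C E F
Mark A: refs=null, marked=A B C E F
Unmarked (collected): D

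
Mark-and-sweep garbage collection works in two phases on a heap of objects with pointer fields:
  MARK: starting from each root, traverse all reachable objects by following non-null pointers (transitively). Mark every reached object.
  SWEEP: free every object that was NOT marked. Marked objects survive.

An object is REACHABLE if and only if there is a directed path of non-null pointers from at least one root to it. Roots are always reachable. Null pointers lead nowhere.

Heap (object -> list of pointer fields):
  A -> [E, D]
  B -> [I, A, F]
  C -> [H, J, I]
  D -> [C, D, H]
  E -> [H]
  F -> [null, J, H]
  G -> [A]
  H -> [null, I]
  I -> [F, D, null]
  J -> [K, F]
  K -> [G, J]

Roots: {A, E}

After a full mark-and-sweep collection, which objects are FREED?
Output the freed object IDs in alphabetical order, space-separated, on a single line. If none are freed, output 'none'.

Roots: A E
Mark A: refs=E D, marked=A
Mark E: refs=H, marked=A E
Mark D: refs=C D H, marked=A D E
Mark H: refs=null I, marked=A D E H
Mark C: refs=H J I, marked=A C D E H
Mark I: refs=F D null, marked=A C D E H I
Mark J: refs=K F, marked=A C D E H I J
Mark F: refs=null J H, marked=A C D E F H I J
Mark K: refs=G J, marked=A C D E F H I J K
Mark G: refs=A, marked=A C D E F G H I J K
Unmarked (collected): B

Answer: B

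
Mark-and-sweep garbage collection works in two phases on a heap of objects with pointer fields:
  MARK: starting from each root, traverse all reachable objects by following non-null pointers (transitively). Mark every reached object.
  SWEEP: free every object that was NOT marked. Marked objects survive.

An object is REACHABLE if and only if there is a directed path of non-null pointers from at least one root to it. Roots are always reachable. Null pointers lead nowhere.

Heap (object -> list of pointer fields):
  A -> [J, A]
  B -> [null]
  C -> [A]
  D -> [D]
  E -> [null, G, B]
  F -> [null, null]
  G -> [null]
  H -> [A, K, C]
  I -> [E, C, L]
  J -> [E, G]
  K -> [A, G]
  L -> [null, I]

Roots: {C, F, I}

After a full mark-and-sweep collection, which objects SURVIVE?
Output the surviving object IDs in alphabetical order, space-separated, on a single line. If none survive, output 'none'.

Roots: C F I
Mark C: refs=A, marked=C
Mark F: refs=null null, marked=C F
Mark I: refs=E C L, marked=C F I
Mark A: refs=J A, marked=A C F I
Mark E: refs=null G B, marked=A C E F I
Mark L: refs=null I, marked=A C E F I L
Mark J: refs=E G, marked=A C E F I J L
Mark G: refs=null, marked=A C E F G I J L
Mark B: refs=null, marked=A B C E F G I J L
Unmarked (collected): D H K

Answer: A B C E F G I J L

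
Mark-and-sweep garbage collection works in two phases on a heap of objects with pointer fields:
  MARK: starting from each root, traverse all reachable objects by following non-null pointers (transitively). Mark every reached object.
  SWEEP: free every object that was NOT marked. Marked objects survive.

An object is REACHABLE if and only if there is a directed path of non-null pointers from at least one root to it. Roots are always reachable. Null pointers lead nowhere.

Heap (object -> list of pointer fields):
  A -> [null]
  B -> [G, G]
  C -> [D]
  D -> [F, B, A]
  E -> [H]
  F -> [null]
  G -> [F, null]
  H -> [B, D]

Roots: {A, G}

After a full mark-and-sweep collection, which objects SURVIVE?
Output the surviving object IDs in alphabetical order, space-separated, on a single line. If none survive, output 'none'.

Answer: A F G

Derivation:
Roots: A G
Mark A: refs=null, marked=A
Mark G: refs=F null, marked=A G
Mark F: refs=null, marked=A F G
Unmarked (collected): B C D E H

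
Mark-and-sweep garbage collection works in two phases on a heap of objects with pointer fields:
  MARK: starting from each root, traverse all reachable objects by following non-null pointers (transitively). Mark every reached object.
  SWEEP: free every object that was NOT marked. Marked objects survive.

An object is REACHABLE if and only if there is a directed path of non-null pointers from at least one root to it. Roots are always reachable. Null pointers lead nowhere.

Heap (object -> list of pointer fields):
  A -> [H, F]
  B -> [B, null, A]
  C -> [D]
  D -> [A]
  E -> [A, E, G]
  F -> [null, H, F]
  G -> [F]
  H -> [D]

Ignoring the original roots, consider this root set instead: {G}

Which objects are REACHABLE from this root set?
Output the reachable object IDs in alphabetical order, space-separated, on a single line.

Answer: A D F G H

Derivation:
Roots: G
Mark G: refs=F, marked=G
Mark F: refs=null H F, marked=F G
Mark H: refs=D, marked=F G H
Mark D: refs=A, marked=D F G H
Mark A: refs=H F, marked=A D F G H
Unmarked (collected): B C E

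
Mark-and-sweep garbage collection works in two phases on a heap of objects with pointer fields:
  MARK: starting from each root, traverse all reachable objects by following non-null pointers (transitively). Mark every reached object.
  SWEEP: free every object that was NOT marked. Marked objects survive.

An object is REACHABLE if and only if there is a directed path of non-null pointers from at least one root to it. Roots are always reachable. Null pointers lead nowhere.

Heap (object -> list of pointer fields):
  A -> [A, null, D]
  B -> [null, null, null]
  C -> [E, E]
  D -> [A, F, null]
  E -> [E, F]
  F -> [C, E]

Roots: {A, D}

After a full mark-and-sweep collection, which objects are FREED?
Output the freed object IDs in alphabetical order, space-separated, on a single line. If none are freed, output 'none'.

Answer: B

Derivation:
Roots: A D
Mark A: refs=A null D, marked=A
Mark D: refs=A F null, marked=A D
Mark F: refs=C E, marked=A D F
Mark C: refs=E E, marked=A C D F
Mark E: refs=E F, marked=A C D E F
Unmarked (collected): B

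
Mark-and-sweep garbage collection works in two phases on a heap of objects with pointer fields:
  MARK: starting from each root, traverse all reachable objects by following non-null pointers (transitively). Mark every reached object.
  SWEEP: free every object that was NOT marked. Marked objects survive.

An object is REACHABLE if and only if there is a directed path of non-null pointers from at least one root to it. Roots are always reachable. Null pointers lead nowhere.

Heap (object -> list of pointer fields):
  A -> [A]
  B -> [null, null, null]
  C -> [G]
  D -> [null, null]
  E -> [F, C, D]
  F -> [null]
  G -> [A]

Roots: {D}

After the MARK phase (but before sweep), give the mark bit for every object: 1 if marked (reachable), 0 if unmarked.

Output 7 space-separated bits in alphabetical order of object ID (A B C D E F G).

Roots: D
Mark D: refs=null null, marked=D
Unmarked (collected): A B C E F G

Answer: 0 0 0 1 0 0 0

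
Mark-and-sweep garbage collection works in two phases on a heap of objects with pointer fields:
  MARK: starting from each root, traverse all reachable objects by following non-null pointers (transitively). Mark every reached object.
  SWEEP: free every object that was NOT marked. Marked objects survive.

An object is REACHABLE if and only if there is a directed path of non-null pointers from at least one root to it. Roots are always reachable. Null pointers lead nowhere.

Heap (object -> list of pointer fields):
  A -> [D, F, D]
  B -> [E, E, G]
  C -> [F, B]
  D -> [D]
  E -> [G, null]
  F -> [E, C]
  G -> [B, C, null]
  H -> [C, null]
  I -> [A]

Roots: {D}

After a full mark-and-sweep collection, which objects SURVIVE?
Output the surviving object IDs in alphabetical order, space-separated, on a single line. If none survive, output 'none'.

Roots: D
Mark D: refs=D, marked=D
Unmarked (collected): A B C E F G H I

Answer: D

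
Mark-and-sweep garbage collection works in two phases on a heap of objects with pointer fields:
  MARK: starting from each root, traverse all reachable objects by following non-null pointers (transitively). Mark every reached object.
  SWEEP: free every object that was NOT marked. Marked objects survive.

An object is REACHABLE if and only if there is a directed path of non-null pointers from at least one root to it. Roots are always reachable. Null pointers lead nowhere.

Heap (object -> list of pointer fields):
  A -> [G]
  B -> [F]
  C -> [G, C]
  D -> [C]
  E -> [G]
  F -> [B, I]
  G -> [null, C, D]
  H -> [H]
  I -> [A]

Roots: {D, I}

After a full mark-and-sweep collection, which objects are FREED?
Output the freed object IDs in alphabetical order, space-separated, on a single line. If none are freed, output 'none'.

Roots: D I
Mark D: refs=C, marked=D
Mark I: refs=A, marked=D I
Mark C: refs=G C, marked=C D I
Mark A: refs=G, marked=A C D I
Mark G: refs=null C D, marked=A C D G I
Unmarked (collected): B E F H

Answer: B E F H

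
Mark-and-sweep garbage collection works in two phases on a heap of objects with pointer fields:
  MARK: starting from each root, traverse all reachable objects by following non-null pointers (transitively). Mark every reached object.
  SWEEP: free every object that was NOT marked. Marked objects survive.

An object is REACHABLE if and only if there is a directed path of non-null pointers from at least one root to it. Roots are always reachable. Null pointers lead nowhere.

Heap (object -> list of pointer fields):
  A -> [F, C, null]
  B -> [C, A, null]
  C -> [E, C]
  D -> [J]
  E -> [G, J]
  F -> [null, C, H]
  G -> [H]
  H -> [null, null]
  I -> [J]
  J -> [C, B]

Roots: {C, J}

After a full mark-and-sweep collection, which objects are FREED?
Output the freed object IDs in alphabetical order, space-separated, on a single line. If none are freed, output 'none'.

Answer: D I

Derivation:
Roots: C J
Mark C: refs=E C, marked=C
Mark J: refs=C B, marked=C J
Mark E: refs=G J, marked=C E J
Mark B: refs=C A null, marked=B C E J
Mark G: refs=H, marked=B C E G J
Mark A: refs=F C null, marked=A B C E G J
Mark H: refs=null null, marked=A B C E G H J
Mark F: refs=null C H, marked=A B C E F G H J
Unmarked (collected): D I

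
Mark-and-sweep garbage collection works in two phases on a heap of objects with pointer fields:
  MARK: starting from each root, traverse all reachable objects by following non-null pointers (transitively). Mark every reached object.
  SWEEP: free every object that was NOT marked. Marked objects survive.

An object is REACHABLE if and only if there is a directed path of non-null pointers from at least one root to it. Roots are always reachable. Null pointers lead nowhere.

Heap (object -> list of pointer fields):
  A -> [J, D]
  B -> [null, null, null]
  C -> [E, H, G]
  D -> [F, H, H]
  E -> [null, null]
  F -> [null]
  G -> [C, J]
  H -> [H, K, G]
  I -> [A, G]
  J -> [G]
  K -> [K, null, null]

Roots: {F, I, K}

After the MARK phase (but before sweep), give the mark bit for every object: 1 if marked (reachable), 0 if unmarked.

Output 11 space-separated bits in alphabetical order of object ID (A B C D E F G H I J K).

Roots: F I K
Mark F: refs=null, marked=F
Mark I: refs=A G, marked=F I
Mark K: refs=K null null, marked=F I K
Mark A: refs=J D, marked=A F I K
Mark G: refs=C J, marked=A F G I K
Mark J: refs=G, marked=A F G I J K
Mark D: refs=F H H, marked=A D F G I J K
Mark C: refs=E H G, marked=A C D F G I J K
Mark H: refs=H K G, marked=A C D F G H I J K
Mark E: refs=null null, marked=A C D E F G H I J K
Unmarked (collected): B

Answer: 1 0 1 1 1 1 1 1 1 1 1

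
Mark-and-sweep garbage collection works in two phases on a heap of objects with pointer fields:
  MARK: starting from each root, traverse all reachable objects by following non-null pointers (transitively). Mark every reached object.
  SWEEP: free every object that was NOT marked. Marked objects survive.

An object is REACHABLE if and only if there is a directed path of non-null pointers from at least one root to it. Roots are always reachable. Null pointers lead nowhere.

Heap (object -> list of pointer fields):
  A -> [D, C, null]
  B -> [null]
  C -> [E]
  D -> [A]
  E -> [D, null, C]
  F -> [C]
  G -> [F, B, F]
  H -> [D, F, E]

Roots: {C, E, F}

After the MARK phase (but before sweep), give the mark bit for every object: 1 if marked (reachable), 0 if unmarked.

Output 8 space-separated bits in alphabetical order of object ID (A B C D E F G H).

Answer: 1 0 1 1 1 1 0 0

Derivation:
Roots: C E F
Mark C: refs=E, marked=C
Mark E: refs=D null C, marked=C E
Mark F: refs=C, marked=C E F
Mark D: refs=A, marked=C D E F
Mark A: refs=D C null, marked=A C D E F
Unmarked (collected): B G H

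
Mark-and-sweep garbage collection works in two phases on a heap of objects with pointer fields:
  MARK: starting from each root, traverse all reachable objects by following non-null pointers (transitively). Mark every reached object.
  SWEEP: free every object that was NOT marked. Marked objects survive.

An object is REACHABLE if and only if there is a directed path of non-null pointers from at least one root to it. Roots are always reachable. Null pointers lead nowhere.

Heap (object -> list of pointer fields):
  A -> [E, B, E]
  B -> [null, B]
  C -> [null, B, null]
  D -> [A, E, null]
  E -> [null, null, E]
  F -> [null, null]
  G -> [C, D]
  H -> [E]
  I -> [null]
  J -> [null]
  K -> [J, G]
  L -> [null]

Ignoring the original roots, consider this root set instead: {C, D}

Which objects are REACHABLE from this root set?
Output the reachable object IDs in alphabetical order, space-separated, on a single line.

Roots: C D
Mark C: refs=null B null, marked=C
Mark D: refs=A E null, marked=C D
Mark B: refs=null B, marked=B C D
Mark A: refs=E B E, marked=A B C D
Mark E: refs=null null E, marked=A B C D E
Unmarked (collected): F G H I J K L

Answer: A B C D E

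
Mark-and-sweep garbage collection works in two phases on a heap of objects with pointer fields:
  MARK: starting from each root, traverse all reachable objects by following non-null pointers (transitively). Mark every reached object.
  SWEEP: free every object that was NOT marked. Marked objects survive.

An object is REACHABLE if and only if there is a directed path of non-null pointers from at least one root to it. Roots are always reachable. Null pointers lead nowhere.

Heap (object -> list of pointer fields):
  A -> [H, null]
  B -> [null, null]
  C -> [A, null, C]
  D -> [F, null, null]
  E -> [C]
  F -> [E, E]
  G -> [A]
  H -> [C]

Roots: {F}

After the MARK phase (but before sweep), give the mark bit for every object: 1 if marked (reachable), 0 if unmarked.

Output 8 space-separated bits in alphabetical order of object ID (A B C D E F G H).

Answer: 1 0 1 0 1 1 0 1

Derivation:
Roots: F
Mark F: refs=E E, marked=F
Mark E: refs=C, marked=E F
Mark C: refs=A null C, marked=C E F
Mark A: refs=H null, marked=A C E F
Mark H: refs=C, marked=A C E F H
Unmarked (collected): B D G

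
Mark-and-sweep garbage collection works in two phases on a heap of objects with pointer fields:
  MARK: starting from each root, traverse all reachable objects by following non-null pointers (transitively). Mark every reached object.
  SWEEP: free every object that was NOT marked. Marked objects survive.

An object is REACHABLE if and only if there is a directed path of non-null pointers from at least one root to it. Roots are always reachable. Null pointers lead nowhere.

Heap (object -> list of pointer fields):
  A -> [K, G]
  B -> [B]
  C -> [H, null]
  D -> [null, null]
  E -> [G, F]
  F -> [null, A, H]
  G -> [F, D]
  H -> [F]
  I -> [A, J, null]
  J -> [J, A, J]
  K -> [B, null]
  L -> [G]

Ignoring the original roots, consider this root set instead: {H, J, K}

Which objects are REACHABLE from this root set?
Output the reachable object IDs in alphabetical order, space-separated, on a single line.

Answer: A B D F G H J K

Derivation:
Roots: H J K
Mark H: refs=F, marked=H
Mark J: refs=J A J, marked=H J
Mark K: refs=B null, marked=H J K
Mark F: refs=null A H, marked=F H J K
Mark A: refs=K G, marked=A F H J K
Mark B: refs=B, marked=A B F H J K
Mark G: refs=F D, marked=A B F G H J K
Mark D: refs=null null, marked=A B D F G H J K
Unmarked (collected): C E I L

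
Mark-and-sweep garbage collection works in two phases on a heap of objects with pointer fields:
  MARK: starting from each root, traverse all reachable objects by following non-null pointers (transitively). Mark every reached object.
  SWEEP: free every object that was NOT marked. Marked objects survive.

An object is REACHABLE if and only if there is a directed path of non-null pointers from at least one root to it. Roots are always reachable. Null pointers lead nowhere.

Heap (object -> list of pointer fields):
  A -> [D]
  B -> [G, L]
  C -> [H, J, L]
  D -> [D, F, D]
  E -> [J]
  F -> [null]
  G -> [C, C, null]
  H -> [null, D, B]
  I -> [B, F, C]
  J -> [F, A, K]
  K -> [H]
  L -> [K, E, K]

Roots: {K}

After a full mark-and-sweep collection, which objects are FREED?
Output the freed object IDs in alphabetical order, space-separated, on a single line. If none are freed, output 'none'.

Answer: I

Derivation:
Roots: K
Mark K: refs=H, marked=K
Mark H: refs=null D B, marked=H K
Mark D: refs=D F D, marked=D H K
Mark B: refs=G L, marked=B D H K
Mark F: refs=null, marked=B D F H K
Mark G: refs=C C null, marked=B D F G H K
Mark L: refs=K E K, marked=B D F G H K L
Mark C: refs=H J L, marked=B C D F G H K L
Mark E: refs=J, marked=B C D E F G H K L
Mark J: refs=F A K, marked=B C D E F G H J K L
Mark A: refs=D, marked=A B C D E F G H J K L
Unmarked (collected): I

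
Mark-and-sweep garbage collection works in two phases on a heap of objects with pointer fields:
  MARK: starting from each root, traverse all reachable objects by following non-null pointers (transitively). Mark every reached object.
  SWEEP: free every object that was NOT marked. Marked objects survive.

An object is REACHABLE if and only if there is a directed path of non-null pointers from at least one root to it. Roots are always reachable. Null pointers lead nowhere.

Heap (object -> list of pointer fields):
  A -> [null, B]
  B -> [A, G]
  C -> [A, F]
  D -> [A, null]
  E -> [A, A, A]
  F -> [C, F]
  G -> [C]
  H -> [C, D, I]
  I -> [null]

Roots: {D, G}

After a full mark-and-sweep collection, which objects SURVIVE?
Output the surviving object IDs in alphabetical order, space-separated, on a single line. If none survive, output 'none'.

Answer: A B C D F G

Derivation:
Roots: D G
Mark D: refs=A null, marked=D
Mark G: refs=C, marked=D G
Mark A: refs=null B, marked=A D G
Mark C: refs=A F, marked=A C D G
Mark B: refs=A G, marked=A B C D G
Mark F: refs=C F, marked=A B C D F G
Unmarked (collected): E H I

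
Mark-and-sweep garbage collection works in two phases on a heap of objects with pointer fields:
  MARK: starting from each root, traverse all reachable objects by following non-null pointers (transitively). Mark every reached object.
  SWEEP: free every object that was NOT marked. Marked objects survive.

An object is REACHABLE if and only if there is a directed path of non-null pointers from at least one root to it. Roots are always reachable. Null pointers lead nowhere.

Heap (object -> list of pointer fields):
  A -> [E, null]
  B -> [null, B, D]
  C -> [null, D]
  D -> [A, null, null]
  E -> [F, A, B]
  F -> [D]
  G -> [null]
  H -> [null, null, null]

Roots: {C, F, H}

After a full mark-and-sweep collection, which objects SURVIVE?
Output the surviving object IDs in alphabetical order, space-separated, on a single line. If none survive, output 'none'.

Roots: C F H
Mark C: refs=null D, marked=C
Mark F: refs=D, marked=C F
Mark H: refs=null null null, marked=C F H
Mark D: refs=A null null, marked=C D F H
Mark A: refs=E null, marked=A C D F H
Mark E: refs=F A B, marked=A C D E F H
Mark B: refs=null B D, marked=A B C D E F H
Unmarked (collected): G

Answer: A B C D E F H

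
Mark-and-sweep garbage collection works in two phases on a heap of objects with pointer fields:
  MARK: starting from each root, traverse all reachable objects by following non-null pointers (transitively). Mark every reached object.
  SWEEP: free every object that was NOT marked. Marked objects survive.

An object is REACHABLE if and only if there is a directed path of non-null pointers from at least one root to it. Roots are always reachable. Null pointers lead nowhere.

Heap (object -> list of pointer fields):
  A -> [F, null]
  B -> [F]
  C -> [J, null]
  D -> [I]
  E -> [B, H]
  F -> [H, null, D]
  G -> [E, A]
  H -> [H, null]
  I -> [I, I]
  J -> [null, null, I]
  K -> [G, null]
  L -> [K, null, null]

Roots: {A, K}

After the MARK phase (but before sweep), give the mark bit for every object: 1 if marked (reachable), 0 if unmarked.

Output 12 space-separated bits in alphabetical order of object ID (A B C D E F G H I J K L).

Roots: A K
Mark A: refs=F null, marked=A
Mark K: refs=G null, marked=A K
Mark F: refs=H null D, marked=A F K
Mark G: refs=E A, marked=A F G K
Mark H: refs=H null, marked=A F G H K
Mark D: refs=I, marked=A D F G H K
Mark E: refs=B H, marked=A D E F G H K
Mark I: refs=I I, marked=A D E F G H I K
Mark B: refs=F, marked=A B D E F G H I K
Unmarked (collected): C J L

Answer: 1 1 0 1 1 1 1 1 1 0 1 0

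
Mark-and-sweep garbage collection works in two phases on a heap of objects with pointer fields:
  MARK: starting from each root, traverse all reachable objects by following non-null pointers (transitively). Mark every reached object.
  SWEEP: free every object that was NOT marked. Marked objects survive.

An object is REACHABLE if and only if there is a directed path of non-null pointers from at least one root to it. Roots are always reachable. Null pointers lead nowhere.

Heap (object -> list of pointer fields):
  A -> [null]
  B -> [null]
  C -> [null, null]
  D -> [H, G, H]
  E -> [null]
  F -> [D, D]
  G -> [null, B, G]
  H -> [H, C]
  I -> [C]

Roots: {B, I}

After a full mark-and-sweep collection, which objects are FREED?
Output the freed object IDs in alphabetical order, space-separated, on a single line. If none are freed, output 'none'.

Answer: A D E F G H

Derivation:
Roots: B I
Mark B: refs=null, marked=B
Mark I: refs=C, marked=B I
Mark C: refs=null null, marked=B C I
Unmarked (collected): A D E F G H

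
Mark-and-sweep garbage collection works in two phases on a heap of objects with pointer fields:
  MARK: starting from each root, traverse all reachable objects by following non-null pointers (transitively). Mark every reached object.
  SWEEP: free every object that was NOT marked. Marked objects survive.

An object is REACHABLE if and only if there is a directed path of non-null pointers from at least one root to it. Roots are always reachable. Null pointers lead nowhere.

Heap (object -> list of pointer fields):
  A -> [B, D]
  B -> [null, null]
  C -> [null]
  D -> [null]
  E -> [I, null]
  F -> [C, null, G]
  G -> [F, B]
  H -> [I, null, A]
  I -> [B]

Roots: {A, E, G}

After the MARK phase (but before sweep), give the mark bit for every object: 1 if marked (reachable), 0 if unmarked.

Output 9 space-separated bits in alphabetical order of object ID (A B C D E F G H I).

Roots: A E G
Mark A: refs=B D, marked=A
Mark E: refs=I null, marked=A E
Mark G: refs=F B, marked=A E G
Mark B: refs=null null, marked=A B E G
Mark D: refs=null, marked=A B D E G
Mark I: refs=B, marked=A B D E G I
Mark F: refs=C null G, marked=A B D E F G I
Mark C: refs=null, marked=A B C D E F G I
Unmarked (collected): H

Answer: 1 1 1 1 1 1 1 0 1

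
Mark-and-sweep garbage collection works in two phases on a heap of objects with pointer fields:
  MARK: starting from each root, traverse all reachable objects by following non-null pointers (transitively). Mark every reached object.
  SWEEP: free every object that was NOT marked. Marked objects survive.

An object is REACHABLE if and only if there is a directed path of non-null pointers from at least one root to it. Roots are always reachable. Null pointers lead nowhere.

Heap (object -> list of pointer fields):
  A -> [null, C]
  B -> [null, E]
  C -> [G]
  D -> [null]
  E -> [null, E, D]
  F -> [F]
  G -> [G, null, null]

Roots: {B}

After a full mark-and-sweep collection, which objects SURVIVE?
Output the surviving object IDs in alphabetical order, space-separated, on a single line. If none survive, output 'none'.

Answer: B D E

Derivation:
Roots: B
Mark B: refs=null E, marked=B
Mark E: refs=null E D, marked=B E
Mark D: refs=null, marked=B D E
Unmarked (collected): A C F G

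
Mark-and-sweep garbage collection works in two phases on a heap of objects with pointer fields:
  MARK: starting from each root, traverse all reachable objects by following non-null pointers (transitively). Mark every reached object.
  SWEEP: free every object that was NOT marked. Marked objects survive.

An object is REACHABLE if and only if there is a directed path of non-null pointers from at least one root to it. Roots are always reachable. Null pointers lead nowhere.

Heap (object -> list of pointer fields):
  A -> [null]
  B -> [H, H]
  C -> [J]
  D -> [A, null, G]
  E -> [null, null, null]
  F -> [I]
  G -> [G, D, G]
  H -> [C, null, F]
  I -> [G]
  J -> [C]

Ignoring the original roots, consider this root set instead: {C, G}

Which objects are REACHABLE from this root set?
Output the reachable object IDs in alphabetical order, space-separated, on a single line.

Answer: A C D G J

Derivation:
Roots: C G
Mark C: refs=J, marked=C
Mark G: refs=G D G, marked=C G
Mark J: refs=C, marked=C G J
Mark D: refs=A null G, marked=C D G J
Mark A: refs=null, marked=A C D G J
Unmarked (collected): B E F H I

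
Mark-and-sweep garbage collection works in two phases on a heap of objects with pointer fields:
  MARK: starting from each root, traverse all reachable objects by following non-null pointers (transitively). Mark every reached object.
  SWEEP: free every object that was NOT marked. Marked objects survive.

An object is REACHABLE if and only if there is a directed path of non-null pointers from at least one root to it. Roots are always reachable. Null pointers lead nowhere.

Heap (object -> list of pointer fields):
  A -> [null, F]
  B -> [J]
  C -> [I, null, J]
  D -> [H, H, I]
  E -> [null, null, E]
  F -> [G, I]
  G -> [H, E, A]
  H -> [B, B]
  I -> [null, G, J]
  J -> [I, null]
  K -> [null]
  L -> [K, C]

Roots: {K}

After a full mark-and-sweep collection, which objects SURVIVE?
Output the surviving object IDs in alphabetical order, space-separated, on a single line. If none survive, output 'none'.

Roots: K
Mark K: refs=null, marked=K
Unmarked (collected): A B C D E F G H I J L

Answer: K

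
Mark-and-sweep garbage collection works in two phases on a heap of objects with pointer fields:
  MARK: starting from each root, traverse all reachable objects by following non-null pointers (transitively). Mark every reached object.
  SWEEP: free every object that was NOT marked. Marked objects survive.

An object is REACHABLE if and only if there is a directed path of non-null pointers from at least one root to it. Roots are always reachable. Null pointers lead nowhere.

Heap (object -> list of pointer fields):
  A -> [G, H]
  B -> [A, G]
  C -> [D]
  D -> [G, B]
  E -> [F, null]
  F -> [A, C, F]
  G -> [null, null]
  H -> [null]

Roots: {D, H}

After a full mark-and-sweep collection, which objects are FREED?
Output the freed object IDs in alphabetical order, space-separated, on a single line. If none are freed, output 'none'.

Answer: C E F

Derivation:
Roots: D H
Mark D: refs=G B, marked=D
Mark H: refs=null, marked=D H
Mark G: refs=null null, marked=D G H
Mark B: refs=A G, marked=B D G H
Mark A: refs=G H, marked=A B D G H
Unmarked (collected): C E F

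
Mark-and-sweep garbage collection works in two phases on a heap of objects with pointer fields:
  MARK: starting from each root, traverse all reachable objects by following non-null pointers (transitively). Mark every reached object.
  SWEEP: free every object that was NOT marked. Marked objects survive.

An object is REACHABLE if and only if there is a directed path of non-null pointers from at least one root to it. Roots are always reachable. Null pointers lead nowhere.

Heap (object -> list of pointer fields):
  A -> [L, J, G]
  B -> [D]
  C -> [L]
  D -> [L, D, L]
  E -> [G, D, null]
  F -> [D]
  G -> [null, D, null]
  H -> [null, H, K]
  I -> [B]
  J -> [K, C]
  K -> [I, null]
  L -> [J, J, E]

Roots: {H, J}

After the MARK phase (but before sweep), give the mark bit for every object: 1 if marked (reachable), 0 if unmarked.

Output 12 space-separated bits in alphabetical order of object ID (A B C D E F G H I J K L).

Answer: 0 1 1 1 1 0 1 1 1 1 1 1

Derivation:
Roots: H J
Mark H: refs=null H K, marked=H
Mark J: refs=K C, marked=H J
Mark K: refs=I null, marked=H J K
Mark C: refs=L, marked=C H J K
Mark I: refs=B, marked=C H I J K
Mark L: refs=J J E, marked=C H I J K L
Mark B: refs=D, marked=B C H I J K L
Mark E: refs=G D null, marked=B C E H I J K L
Mark D: refs=L D L, marked=B C D E H I J K L
Mark G: refs=null D null, marked=B C D E G H I J K L
Unmarked (collected): A F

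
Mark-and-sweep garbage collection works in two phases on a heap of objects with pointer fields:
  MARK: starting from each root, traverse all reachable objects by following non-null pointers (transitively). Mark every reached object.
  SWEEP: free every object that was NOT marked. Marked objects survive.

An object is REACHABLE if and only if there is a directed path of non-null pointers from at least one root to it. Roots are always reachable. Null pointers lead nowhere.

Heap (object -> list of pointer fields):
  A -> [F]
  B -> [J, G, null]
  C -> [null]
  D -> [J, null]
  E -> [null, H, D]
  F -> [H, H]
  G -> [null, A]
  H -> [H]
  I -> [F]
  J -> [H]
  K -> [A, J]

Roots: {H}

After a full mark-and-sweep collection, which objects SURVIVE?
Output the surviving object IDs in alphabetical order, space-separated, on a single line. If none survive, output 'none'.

Roots: H
Mark H: refs=H, marked=H
Unmarked (collected): A B C D E F G I J K

Answer: H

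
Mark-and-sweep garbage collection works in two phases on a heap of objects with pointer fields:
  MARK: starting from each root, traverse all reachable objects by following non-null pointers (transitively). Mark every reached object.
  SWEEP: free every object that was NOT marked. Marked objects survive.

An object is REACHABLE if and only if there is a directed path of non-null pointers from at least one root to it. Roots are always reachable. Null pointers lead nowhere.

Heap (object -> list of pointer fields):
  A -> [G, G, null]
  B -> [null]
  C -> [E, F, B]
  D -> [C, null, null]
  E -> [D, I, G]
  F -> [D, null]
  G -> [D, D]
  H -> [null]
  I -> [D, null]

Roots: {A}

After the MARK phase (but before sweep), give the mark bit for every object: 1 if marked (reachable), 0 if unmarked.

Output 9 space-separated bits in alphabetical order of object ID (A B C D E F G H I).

Answer: 1 1 1 1 1 1 1 0 1

Derivation:
Roots: A
Mark A: refs=G G null, marked=A
Mark G: refs=D D, marked=A G
Mark D: refs=C null null, marked=A D G
Mark C: refs=E F B, marked=A C D G
Mark E: refs=D I G, marked=A C D E G
Mark F: refs=D null, marked=A C D E F G
Mark B: refs=null, marked=A B C D E F G
Mark I: refs=D null, marked=A B C D E F G I
Unmarked (collected): H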